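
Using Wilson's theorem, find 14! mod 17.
(16)! = (14)! × (15) × (16) ≡ -1 mod 17. So (14)! ≡ -1 × [(16)(15)]^(-1) ≡ 8 mod 17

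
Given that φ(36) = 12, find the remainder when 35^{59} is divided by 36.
By Euler: 35^{12} ≡ 1 (mod 36) since gcd(35, 36) = 1. 59 = 4×12 + 11. So 35^{59} ≡ 35^{11} ≡ 35 (mod 36)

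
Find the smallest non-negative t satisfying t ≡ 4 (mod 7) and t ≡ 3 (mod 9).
M = 7 × 9 = 63. M₁ = 9, y₁ ≡ 4 (mod 7). M₂ = 7, y₂ ≡ 4 (mod 9). t = 4×9×4 + 3×7×4 ≡ 39 (mod 63)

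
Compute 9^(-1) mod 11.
Since 11 is prime, by Fermat 9^(-1) ≡ 9^{9} ≡ 5 mod 11. Verify: 9 × 5 = 45 ≡ 1 mod 11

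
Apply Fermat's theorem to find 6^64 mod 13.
By Fermat: 6^{12} ≡ 1 mod 13. 64 = 5×12 + 4. So 6^{64} ≡ 6^{4} ≡ 9 mod 13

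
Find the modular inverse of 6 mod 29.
Since 29 is prime, by Fermat 6^(-1) ≡ 6^{27} ≡ 5 (mod 29). Verify: 6 × 5 = 30 ≡ 1 (mod 29)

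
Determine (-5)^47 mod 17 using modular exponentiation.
Using Fermat: (-5)^{16} ≡ 1 (mod 17). 47 ≡ 15 (mod 16). So (-5)^{47} ≡ (-5)^{15} ≡ 10 (mod 17)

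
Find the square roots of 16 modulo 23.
The square roots of 16 mod 23 are 4 and 19. Verify: 4² = 16 ≡ 16 (mod 23)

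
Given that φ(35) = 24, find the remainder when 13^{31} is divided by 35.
By Euler: 13^{24} ≡ 1 (mod 35) since gcd(13, 35) = 1. 31 = 1×24 + 7. So 13^{31} ≡ 13^{7} ≡ 27 (mod 35)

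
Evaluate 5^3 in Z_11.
5^{3} = 125 ≡ 4 mod 11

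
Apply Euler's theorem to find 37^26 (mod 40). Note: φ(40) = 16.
By Euler: 37^{16} ≡ 1 (mod 40) since gcd(37, 40) = 1. 26 = 1×16 + 10. So 37^{26} ≡ 37^{10} ≡ 9 (mod 40)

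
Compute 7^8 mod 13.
By repeated squaring (mod 13): 7^{1}≡7, 7^{2}≡10, 7^{4}≡9, 7^{8}≡3. So 7^{8} ≡ 3 (mod 13)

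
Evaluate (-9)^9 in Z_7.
Using Fermat: (-9)^{6} ≡ 1 (mod 7). 9 ≡ 3 (mod 6). So (-9)^{9} ≡ (-9)^{3} ≡ 6 (mod 7)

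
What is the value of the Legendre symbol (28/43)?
(28/43) = 28^{21} mod 43 = -1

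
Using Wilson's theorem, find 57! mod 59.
(58)! = (57)! × (58) ≡ -1 mod 59. So (57)! ≡ -1 × (58)^(-1) ≡ (-1)×(-1) = 1 mod 59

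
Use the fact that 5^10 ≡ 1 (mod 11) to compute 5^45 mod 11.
By Fermat: 5^{10} ≡ 1 (mod 11). 45 = 4×10 + 5. So 5^{45} ≡ 5^{5} ≡ 1 (mod 11)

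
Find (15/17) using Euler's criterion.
(15/17) = 15^{8} mod 17 = 1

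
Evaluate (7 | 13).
(7/13) = 7^{6} mod 13 = -1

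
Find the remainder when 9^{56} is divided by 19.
By Fermat: 9^{18} ≡ 1 mod 19. 56 = 3×18 + 2. So 9^{56} ≡ 9^{2} ≡ 5 mod 19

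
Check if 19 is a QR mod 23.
By Euler's criterion: 19^{11} ≡ 22 mod 23. Since this equals -1 (≡ 22), 19 is not a QR.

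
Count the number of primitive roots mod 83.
There are φ(83-1) = φ(82) = 40 primitive roots modulo 83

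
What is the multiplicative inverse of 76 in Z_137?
Since 137 is prime, by Fermat 76^(-1) ≡ 76^{135} ≡ 128 mod 137. Verify: 76 × 128 = 9728 ≡ 1 mod 137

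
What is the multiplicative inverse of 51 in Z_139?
Since 139 is prime, by Fermat 51^(-1) ≡ 51^{137} ≡ 30 mod 139. Verify: 51 × 30 = 1530 ≡ 1 mod 139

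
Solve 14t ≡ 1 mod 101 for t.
Since 101 is prime, by Fermat 14^(-1) ≡ 14^{99} ≡ 65 mod 101. Verify: 14 × 65 = 910 ≡ 1 mod 101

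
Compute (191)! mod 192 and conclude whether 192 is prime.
(191)! mod 192 = 0. Since 0 ≢ -1 (mod 192), 192 is not prime.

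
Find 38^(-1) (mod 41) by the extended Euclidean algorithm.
Extended GCD: 38(-14) + 41(13) = 1. So 38^(-1) ≡ -14 ≡ 27 (mod 41). Verify: 38 × 27 = 1026 ≡ 1 (mod 41)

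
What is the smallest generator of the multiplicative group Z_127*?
g = 3. For each prime q|126: 3^{63}≡126, 3^{42}≡107, 3^{18}≡4, none ≡ 1, so ord_127(3) = 126 and 3 is a primitive root.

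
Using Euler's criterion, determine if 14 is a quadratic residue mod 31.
By Euler's criterion: 14^{15} ≡ 1 mod 31. Since this equals 1, 14 is a QR.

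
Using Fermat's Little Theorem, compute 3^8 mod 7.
By Fermat: 3^{6} ≡ 1 (mod 7). So 3^{8} = 3^{6} · 3^{2} ≡ 3^{2} ≡ 2 (mod 7)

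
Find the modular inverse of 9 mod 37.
Since 37 is prime, by Fermat 9^(-1) ≡ 9^{35} ≡ 33 (mod 37). Verify: 9 × 33 = 297 ≡ 1 (mod 37)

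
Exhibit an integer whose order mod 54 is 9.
7 has order 9 mod 54 since 7^{9} ≡ 1 (mod 54) and no smaller power works.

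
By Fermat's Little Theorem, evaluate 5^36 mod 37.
By Fermat's Little Theorem, 5^{36} ≡ 1 mod 37 since 37 is prime and gcd(5, 37) = 1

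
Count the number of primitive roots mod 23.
There are φ(23-1) = φ(22) = 10 primitive roots modulo 23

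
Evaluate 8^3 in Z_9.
8^{3} = 512 ≡ 8 (mod 9)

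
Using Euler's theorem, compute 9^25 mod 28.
By Euler: 9^{12} ≡ 1 mod 28 since gcd(9, 28) = 1. 25 = 2×12 + 1. So 9^{25} ≡ 9^{1} ≡ 9 mod 28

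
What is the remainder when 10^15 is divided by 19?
By repeated squaring mod 19: 10^{1}≡10, 10^{2}≡5, 10^{4}≡6, 10^{8}≡17. Then 10^{15} = 10^{8+4+2+1} ≡ 17 × 6 × 5 × 10 ≡ 8 mod 19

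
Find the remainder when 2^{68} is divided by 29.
By Fermat: 2^{28} ≡ 1 (mod 29). 68 = 2×28 + 12. So 2^{68} ≡ 2^{12} ≡ 7 (mod 29)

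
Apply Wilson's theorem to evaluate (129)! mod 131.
(130)! = (129)! × (130) ≡ -1 mod 131. So (129)! ≡ -1 × (130)^(-1) ≡ (-1)×(-1) = 1 mod 131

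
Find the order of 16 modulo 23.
Powers of 16 mod 23: 16^1≡16, 16^2≡3, 16^3≡2, 16^4≡9, 16^5≡6, 16^6≡4, 16^7≡18, 16^8≡12, 16^9≡8, 16^10≡13, 16^11≡1. ord_23(16) = 11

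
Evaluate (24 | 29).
(24/29) = 24^{14} mod 29 = 1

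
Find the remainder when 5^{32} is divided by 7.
By Fermat: 5^{6} ≡ 1 (mod 7). 32 = 5×6 + 2. So 5^{32} ≡ 5^{2} ≡ 4 (mod 7)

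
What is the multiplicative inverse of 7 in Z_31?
Since 31 is prime, by Fermat 7^(-1) ≡ 7^{29} ≡ 9 (mod 31). Verify: 7 × 9 = 63 ≡ 1 (mod 31)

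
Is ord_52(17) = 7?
Powers of 17 mod 52: 17^1≡17, 17^2≡29, 17^3≡25, 17^4≡9, 17^5≡49, 17^6≡1. Already 17^6≡1, so the order is 6 < 7. No, the actual order is 6.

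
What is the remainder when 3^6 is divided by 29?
By repeated squaring (mod 29): 3^{1}≡3, 3^{2}≡9, 3^{4}≡23. Then 3^{6} = 3^{4+2} ≡ 23 × 9 ≡ 4 (mod 29)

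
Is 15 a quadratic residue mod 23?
By Euler's criterion: 15^{11} ≡ 22 mod 23. Since this equals -1 (≡ 22), 15 is not a QR.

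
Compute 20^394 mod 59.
Using Fermat: 20^{58} ≡ 1 (mod 59). 394 ≡ 46 (mod 58). So 20^{394} ≡ 20^{46} ≡ 28 (mod 59)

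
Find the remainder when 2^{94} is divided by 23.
By Fermat: 2^{22} ≡ 1 mod 23. 94 = 4×22 + 6. So 2^{94} ≡ 2^{6} ≡ 18 mod 23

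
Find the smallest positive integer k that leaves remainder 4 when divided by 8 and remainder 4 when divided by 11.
M = 8 × 11 = 88. M₁ = 11, y₁ ≡ 3 (mod 8). M₂ = 8, y₂ ≡ 7 (mod 11). k = 4×11×3 + 4×8×7 ≡ 4 (mod 88)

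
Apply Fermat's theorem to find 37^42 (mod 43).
By Fermat's Little Theorem, 37^{42} ≡ 1 (mod 43) since 43 is prime and gcd(37, 43) = 1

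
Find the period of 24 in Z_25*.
Powers of 24 mod 25: 24^1≡24, 24^2≡1. ord_25(24) = 2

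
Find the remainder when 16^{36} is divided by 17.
By Fermat: 16^{16} ≡ 1 mod 17. 36 = 2×16 + 4. So 16^{36} ≡ 16^{4} ≡ 1 mod 17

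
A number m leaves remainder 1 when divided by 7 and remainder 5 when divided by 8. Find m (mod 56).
M = 7 × 8 = 56. M₁ = 8, y₁ ≡ 1 (mod 7). M₂ = 7, y₂ ≡ 7 (mod 8). m = 1×8×1 + 5×7×7 ≡ 29 (mod 56)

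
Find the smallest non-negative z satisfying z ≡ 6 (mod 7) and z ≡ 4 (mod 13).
M = 7 × 13 = 91. M₁ = 13, y₁ ≡ 6 (mod 7). M₂ = 7, y₂ ≡ 2 (mod 13). z = 6×13×6 + 4×7×2 ≡ 69 (mod 91)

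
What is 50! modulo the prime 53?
(52)! = (50)! × (51) × (52) ≡ -1 (mod 53). So (50)! ≡ -1 × [(52)(51)]^(-1) ≡ 26 (mod 53)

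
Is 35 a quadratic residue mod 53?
By Euler's criterion: 35^{26} ≡ 52 (mod 53). Since this equals -1 (≡ 52), 35 is not a QR.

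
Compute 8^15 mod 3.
Using Fermat: 8^{2} ≡ 1 mod 3. 15 ≡ 1 mod 2. So 8^{15} ≡ 8^{1} ≡ 2 mod 3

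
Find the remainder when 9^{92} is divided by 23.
By Fermat: 9^{22} ≡ 1 mod 23. 92 = 4×22 + 4. So 9^{92} ≡ 9^{4} ≡ 6 mod 23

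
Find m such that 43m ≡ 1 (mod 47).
Since 47 is prime, by Fermat 43^(-1) ≡ 43^{45} ≡ 35 (mod 47). Verify: 43 × 35 = 1505 ≡ 1 (mod 47)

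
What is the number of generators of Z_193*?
Number of primitive roots mod 193 = φ(p-1) = φ(192) = 64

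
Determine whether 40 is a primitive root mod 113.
40^{16} ≡ 1 mod 113 and 16 < 112, so ord_113(40) = 16 ≠ 112 and 40 is not a primitive root.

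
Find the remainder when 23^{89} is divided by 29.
By Fermat: 23^{28} ≡ 1 (mod 29). 89 = 3×28 + 5. So 23^{89} ≡ 23^{5} ≡ 25 (mod 29)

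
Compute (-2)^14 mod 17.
By repeated squaring (mod 17): (-2)^{1}≡15, (-2)^{2}≡4, (-2)^{4}≡16, (-2)^{8}≡1. Then (-2)^{14} = (-2)^{8+4+2} ≡ 1 × 16 × 4 ≡ 13 (mod 17)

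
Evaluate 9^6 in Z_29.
By repeated squaring (mod 29): 9^{1}≡9, 9^{2}≡23, 9^{4}≡7. Then 9^{6} = 9^{4+2} ≡ 7 × 23 ≡ 16 (mod 29)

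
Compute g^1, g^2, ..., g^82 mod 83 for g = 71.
71^1, 71^2, ..., 71^{82} mod 83: [71, 61, 15, 69, 2, 59, 39, 30, 55, 4, 35, 78, 60, 27, 8, 70, 73, 37, 54, 16, 57, 63, 74, 25, 32, 31, 43, 65, 50, 64, 62, 3, 47, 17, 45, 41, 6, 11, 34, 7, 82, 12, 22, 68, 14, 81, 24, 44, 53, 28, 79, 48, 5, 23, 56, 75, 13, 10, 46, 29, 67, 26, 20, 9, 58, 51, 52, 40, 18, 33, 19, 21, 80, 36, 66, 38, 42, 77, 72, 49, 76, 1]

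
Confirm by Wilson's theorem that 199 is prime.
(198)! mod 199 = 198. Since this equals -1 (mod 199), Wilson confirms 199 is prime.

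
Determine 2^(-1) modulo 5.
Since 5 is prime, by Fermat 2^(-1) ≡ 2^{3} ≡ 3 mod 5. Verify: 2 × 3 = 6 ≡ 1 mod 5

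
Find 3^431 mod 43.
Using Fermat: 3^{42} ≡ 1 mod 43. 431 ≡ 11 mod 42. So 3^{431} ≡ 3^{11} ≡ 30 mod 43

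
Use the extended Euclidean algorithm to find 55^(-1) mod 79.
Extended GCD: 55(23) + 79(-16) = 1. So 55^(-1) ≡ 23 (mod 79). Verify: 55 × 23 = 1265 ≡ 1 (mod 79)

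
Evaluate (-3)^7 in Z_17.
By repeated squaring mod 17: (-3)^{1}≡14, (-3)^{2}≡9, (-3)^{4}≡13. Then (-3)^{7} = (-3)^{4+2+1} ≡ 13 × 9 × 14 ≡ 6 mod 17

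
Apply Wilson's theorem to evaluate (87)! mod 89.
(88)! = (87)! × (88) ≡ -1 (mod 89). So (87)! ≡ -1 × (88)^(-1) ≡ (-1)×(-1) = 1 (mod 89)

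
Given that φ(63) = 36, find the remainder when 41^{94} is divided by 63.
By Euler: 41^{36} ≡ 1 (mod 63) since gcd(41, 63) = 1. 94 = 2×36 + 22. So 41^{94} ≡ 41^{22} ≡ 22 (mod 63)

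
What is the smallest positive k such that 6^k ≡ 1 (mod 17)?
Powers of 6 mod 17: 6^1≡6, 6^2≡2, 6^3≡12, 6^4≡4, 6^5≡7, 6^6≡8, 6^7≡14, 6^8≡16, 6^9≡11, 6^10≡15, 6^11≡5, 6^12≡13, 6^13≡10, 6^14≡9, 6^15≡3, 6^16≡1. So the order of 6 is 16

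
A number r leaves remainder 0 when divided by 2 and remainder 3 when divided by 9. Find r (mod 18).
M = 2 × 9 = 18. M₁ = 9, y₁ ≡ 1 (mod 2). M₂ = 2, y₂ ≡ 5 (mod 9). r = 0×9×1 + 3×2×5 ≡ 12 (mod 18)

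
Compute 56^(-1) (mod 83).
Since 83 is prime, by Fermat 56^(-1) ≡ 56^{81} ≡ 43 (mod 83). Verify: 56 × 43 = 2408 ≡ 1 (mod 83)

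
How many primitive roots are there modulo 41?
A prime p has φ(p-1) primitive roots; here φ(40) = 16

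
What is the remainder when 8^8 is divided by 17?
By repeated squaring (mod 17): 8^{1}≡8, 8^{2}≡13, 8^{4}≡16, 8^{8}≡1. So 8^{8} ≡ 1 (mod 17)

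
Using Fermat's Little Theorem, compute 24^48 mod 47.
By Fermat: 24^{46} ≡ 1 mod 47. So 24^{48} = 24^{46} · 24^{2} ≡ 24^{2} ≡ 12 mod 47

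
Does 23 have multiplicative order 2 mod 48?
Powers of 23 mod 48: 23^1≡23, 23^2≡1. First k with 23^k≡1 is k=2. Yes, ord_48(23) = 2.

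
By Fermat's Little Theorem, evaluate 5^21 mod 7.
By Fermat: 5^{6} ≡ 1 mod 7. 21 = 3×6 + 3. So 5^{21} ≡ 5^{3} ≡ 6 mod 7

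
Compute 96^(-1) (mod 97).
Since 97 is prime, by Fermat 96^(-1) ≡ 96^{95} ≡ 96 (mod 97). Verify: 96 × 96 = 9216 ≡ 1 (mod 97)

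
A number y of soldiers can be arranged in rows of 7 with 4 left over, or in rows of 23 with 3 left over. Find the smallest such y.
M = 7 × 23 = 161. M₁ = 23, y₁ ≡ 4 (mod 7). M₂ = 7, y₂ ≡ 10 (mod 23). y = 4×23×4 + 3×7×10 ≡ 95 (mod 161)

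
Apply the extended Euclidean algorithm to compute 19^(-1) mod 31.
Extended GCD: 19(-13) + 31(8) = 1. So 19^(-1) ≡ -13 ≡ 18 (mod 31). Verify: 19 × 18 = 342 ≡ 1 (mod 31)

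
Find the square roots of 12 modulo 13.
The square roots of 12 mod 13 are 8 and 5. Verify: 8² = 64 ≡ 12 mod 13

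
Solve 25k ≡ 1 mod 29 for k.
Since 29 is prime, by Fermat 25^(-1) ≡ 25^{27} ≡ 7 mod 29. Verify: 25 × 7 = 175 ≡ 1 mod 29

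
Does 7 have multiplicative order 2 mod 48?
Powers of 7 mod 48: 7^1≡7, 7^2≡1. First k with 7^k≡1 is k=2. Yes, ord_48(7) = 2.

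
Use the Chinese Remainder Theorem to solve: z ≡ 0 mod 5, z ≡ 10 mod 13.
M = 5 × 13 = 65. M₁ = 13, y₁ ≡ 2 mod 5. M₂ = 5, y₂ ≡ 8 mod 13. z = 0×13×2 + 10×5×8 ≡ 10 mod 65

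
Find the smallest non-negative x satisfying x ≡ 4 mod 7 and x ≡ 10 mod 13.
M = 7 × 13 = 91. M₁ = 13, y₁ ≡ 6 mod 7. M₂ = 7, y₂ ≡ 2 mod 13. x = 4×13×6 + 10×7×2 ≡ 88 mod 91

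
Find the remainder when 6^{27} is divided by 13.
By Fermat: 6^{12} ≡ 1 (mod 13). 27 = 2×12 + 3. So 6^{27} ≡ 6^{3} ≡ 8 (mod 13)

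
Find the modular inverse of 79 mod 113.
Since 113 is prime, by Fermat 79^(-1) ≡ 79^{111} ≡ 103 (mod 113). Verify: 79 × 103 = 8137 ≡ 1 (mod 113)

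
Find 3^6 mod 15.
By repeated squaring mod 15: 3^{1}≡3, 3^{2}≡9, 3^{4}≡6. Then 3^{6} = 3^{4+2} ≡ 6 × 9 ≡ 9 mod 15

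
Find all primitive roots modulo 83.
There are φ(82) = 40 primitive roots mod 83: {2, 5, 6, 8, 13, 14, 15, 18, 19, 20, 22, 24, 32, 34, 35, 39, 42, 43, 45, 46, 47, 50, 52, 53, 54, 55, 56, 57, 58, 60, 62, 66, 67, 71, 72, 73, 74, 76, 79, 80}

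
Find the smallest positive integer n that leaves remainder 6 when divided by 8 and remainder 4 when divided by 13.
M = 8 × 13 = 104. M₁ = 13, y₁ ≡ 5 (mod 8). M₂ = 8, y₂ ≡ 5 (mod 13). n = 6×13×5 + 4×8×5 ≡ 30 (mod 104)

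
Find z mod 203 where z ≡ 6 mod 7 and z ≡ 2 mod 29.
M = 7 × 29 = 203. M₁ = 29, y₁ ≡ 1 mod 7. M₂ = 7, y₂ ≡ 25 mod 29. z = 6×29×1 + 2×7×25 ≡ 118 mod 203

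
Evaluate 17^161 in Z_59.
Using Fermat: 17^{58} ≡ 1 mod 59. 161 ≡ 45 mod 58. So 17^{161} ≡ 17^{45} ≡ 4 mod 59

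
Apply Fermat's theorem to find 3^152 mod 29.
By Fermat: 3^{28} ≡ 1 mod 29. 152 = 5×28 + 12. So 3^{152} ≡ 3^{12} ≡ 16 mod 29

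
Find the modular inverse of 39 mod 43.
Since 43 is prime, by Fermat 39^(-1) ≡ 39^{41} ≡ 32 (mod 43). Verify: 39 × 32 = 1248 ≡ 1 (mod 43)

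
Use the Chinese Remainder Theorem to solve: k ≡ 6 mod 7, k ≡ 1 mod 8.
M = 7 × 8 = 56. M₁ = 8, y₁ ≡ 1 mod 7. M₂ = 7, y₂ ≡ 7 mod 8. k = 6×8×1 + 1×7×7 ≡ 41 mod 56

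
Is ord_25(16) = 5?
Powers of 16 mod 25: 16^1≡16, 16^2≡6, 16^3≡21, 16^4≡11, 16^5≡1. First k with 16^k≡1 is k=5. Yes, ord_25(16) = 5.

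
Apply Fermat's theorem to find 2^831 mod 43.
By Fermat: 2^{42} ≡ 1 mod 43. 831 ≡ 33 mod 42. So 2^{831} ≡ 2^{33} ≡ 32 mod 43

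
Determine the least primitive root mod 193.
g = 5. For each prime q|192: 5^{96}≡192, 5^{64}≡84, none ≡ 1, so ord_193(5) = 192 and 5 is a primitive root.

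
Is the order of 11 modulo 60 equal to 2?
Powers of 11 mod 60: 11^1≡11, 11^2≡1. First k with 11^k≡1 is k=2. Yes, ord_60(11) = 2.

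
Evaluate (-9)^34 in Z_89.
By repeated squaring mod 89: (-9)^{1}≡80, (-9)^{2}≡81, (-9)^{4}≡64, (-9)^{8}≡2, (-9)^{16}≡4, (-9)^{32}≡16. Then (-9)^{34} = (-9)^{32+2} ≡ 16 × 81 ≡ 50 mod 89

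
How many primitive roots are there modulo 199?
A prime p has φ(p-1) primitive roots; here φ(198) = 60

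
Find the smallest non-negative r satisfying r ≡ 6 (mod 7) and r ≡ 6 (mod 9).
M = 7 × 9 = 63. M₁ = 9, y₁ ≡ 4 (mod 7). M₂ = 7, y₂ ≡ 4 (mod 9). r = 6×9×4 + 6×7×4 ≡ 6 (mod 63)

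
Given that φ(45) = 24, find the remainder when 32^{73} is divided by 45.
By Euler: 32^{24} ≡ 1 mod 45 since gcd(32, 45) = 1. 73 = 3×24 + 1. So 32^{73} ≡ 32^{1} ≡ 32 mod 45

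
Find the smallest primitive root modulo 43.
g = 3. Powers: [3, 9, 27, 38, 28, 41, 37, 25, ...] generates all 42 non-zero residues.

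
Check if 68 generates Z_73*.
ord_73(68) divides 72. For each prime q|72: 68^{36}≡72, 68^{24}≡8, none ≡ 1. So 68 has order 72 and is a primitive root mod 73.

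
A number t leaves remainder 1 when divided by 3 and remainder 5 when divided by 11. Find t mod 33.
M = 3 × 11 = 33. M₁ = 11, y₁ ≡ 2 mod 3. M₂ = 3, y₂ ≡ 4 mod 11. t = 1×11×2 + 5×3×4 ≡ 16 mod 33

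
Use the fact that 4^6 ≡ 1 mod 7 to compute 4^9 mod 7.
By Fermat: 4^{6} ≡ 1 mod 7. So 4^{9} = 4^{6} · 4^{3} ≡ 4^{3} ≡ 1 mod 7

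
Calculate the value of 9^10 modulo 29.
By repeated squaring mod 29: 9^{1}≡9, 9^{2}≡23, 9^{4}≡7, 9^{8}≡20. Then 9^{10} = 9^{8+2} ≡ 20 × 23 ≡ 25 mod 29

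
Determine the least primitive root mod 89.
g = 3. Powers: [3, 9, 27, 81, 65, 17, 51, 64, ...] generates all 88 non-zero residues.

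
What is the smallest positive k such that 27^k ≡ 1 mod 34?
Powers of 27 mod 34: 27^1≡27, 27^2≡15, 27^3≡31, 27^4≡21, 27^5≡23, 27^6≡9, 27^7≡5, 27^8≡33, 27^9≡7, 27^10≡19, 27^11≡3, 27^12≡13, 27^13≡11, 27^14≡25, 27^15≡29, 27^16≡1. ord_34(27) = 16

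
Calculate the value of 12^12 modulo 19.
By repeated squaring mod 19: 12^{1}≡12, 12^{2}≡11, 12^{4}≡7, 12^{8}≡11. Then 12^{12} = 12^{8+4} ≡ 11 × 7 ≡ 1 mod 19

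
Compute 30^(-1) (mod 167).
Since 167 is prime, by Fermat 30^(-1) ≡ 30^{165} ≡ 39 (mod 167). Verify: 30 × 39 = 1170 ≡ 1 (mod 167)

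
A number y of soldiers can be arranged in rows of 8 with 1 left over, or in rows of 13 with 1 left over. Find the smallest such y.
M = 8 × 13 = 104. M₁ = 13, y₁ ≡ 5 (mod 8). M₂ = 8, y₂ ≡ 5 (mod 13). y = 1×13×5 + 1×8×5 ≡ 1 (mod 104)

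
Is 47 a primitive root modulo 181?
ord_181(47) divides 180. For each prime q|180: 47^{90}≡180, 47^{60}≡48, 47^{36}≡125, none ≡ 1. So 47 has order 180 and is a primitive root mod 181.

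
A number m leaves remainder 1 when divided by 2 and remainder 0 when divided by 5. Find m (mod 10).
M = 2 × 5 = 10. M₁ = 5, y₁ ≡ 1 (mod 2). M₂ = 2, y₂ ≡ 3 (mod 5). m = 1×5×1 + 0×2×3 ≡ 5 (mod 10)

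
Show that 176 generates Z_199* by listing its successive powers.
176^1, 176^2, ..., 176^{198} mod 199: [176, 131, 171, 47, 113, 187, 77, 20, 137, 33, 37, 144, 71, 158, 147, 2, 153, 63, 143, 94, 27, 175, 154, 40, 75, 66, 74, 89, 142, 117, 95, 4, 107, 126, 87, 188, 54, 151, 109, 80, 150, 132, 148, 178, 85, 35, 190, 8, 15, 53, 174, 177, 108, 103, 19, 160, 101, 65, 97, 157, 170, 70, 181, 16, 30, 106, 149, 155, 17, 7, 38, 121, 3, 130, 194, 115, 141, 140, 163, 32, 60, 13, 99, 111, 34, 14, 76, 43, 6, 61, 189, 31, 83, 81, 127, 64, 120, 26, 198, 23, 68, 28, 152, 86, 12, 122, 179, 62, 166, 162, 55, 128, 41, 52, 197, 46, 136, 56, 105, 172, 24, 45, 159, 124, 133, 125, 110, 57, 82, 104, 195, 92, 73, 112, 11, 145, 48, 90, 119, 49, 67, 51, 21, 114, 164, 9, 191, 184, 146, 25, 22, 91, 96, 180, 39, 98, 134, 102, 42, 29, 129, 18, 183, 169, 93, 50, 44, 182, 192, 161, 78, 196, 69, 5, 84, 58, 59, 36, 167, 139, 186, 100, 88, 165, 185, 123, 156, 193, 138, 10, 168, 116, 118, 72, 135, 79, 173, 1]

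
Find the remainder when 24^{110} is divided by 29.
By Fermat: 24^{28} ≡ 1 mod 29. 110 = 3×28 + 26. So 24^{110} ≡ 24^{26} ≡ 7 mod 29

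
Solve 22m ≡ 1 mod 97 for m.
Since 97 is prime, by Fermat 22^(-1) ≡ 22^{95} ≡ 75 mod 97. Verify: 22 × 75 = 1650 ≡ 1 mod 97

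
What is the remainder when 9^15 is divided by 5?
Using Fermat: 9^{4} ≡ 1 (mod 5). 15 ≡ 3 (mod 4). So 9^{15} ≡ 9^{3} ≡ 4 (mod 5)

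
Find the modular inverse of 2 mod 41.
Since 41 is prime, by Fermat 2^(-1) ≡ 2^{39} ≡ 21 mod 41. Verify: 2 × 21 = 42 ≡ 1 mod 41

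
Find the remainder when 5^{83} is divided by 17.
By Fermat: 5^{16} ≡ 1 mod 17. 83 = 5×16 + 3. So 5^{83} ≡ 5^{3} ≡ 6 mod 17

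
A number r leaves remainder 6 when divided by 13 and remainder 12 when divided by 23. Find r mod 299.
M = 13 × 23 = 299. M₁ = 23, y₁ ≡ 4 mod 13. M₂ = 13, y₂ ≡ 16 mod 23. r = 6×23×4 + 12×13×16 ≡ 58 mod 299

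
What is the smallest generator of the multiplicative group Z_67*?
g = 2. For each prime q|66: 2^{33}≡66, 2^{22}≡37, 2^{6}≡64, none ≡ 1, so ord_67(2) = 66 and 2 is a primitive root.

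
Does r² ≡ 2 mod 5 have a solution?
By Euler's criterion: 2^{2} ≡ 4 mod 5. Since this equals -1 (≡ 4), 2 is not a QR.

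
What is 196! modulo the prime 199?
(198)! = (196)! × (197) × (198) ≡ -1 mod 199. So (196)! ≡ -1 × [(198)(197)]^(-1) ≡ 99 mod 199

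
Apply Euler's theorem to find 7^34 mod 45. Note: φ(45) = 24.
By Euler: 7^{24} ≡ 1 mod 45 since gcd(7, 45) = 1. 34 = 1×24 + 10. So 7^{34} ≡ 7^{10} ≡ 34 mod 45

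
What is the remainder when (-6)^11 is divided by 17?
By repeated squaring mod 17: (-6)^{1}≡11, (-6)^{2}≡2, (-6)^{4}≡4, (-6)^{8}≡16. Then (-6)^{11} = (-6)^{8+2+1} ≡ 16 × 2 × 11 ≡ 12 mod 17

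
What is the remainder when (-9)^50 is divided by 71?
By repeated squaring (mod 71): (-9)^{1}≡62, (-9)^{2}≡10, (-9)^{4}≡29, (-9)^{8}≡60, (-9)^{16}≡50, (-9)^{32}≡15. Then (-9)^{50} = (-9)^{32+16+2} ≡ 15 × 50 × 10 ≡ 45 (mod 71)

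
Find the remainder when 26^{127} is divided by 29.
By Fermat: 26^{28} ≡ 1 (mod 29). 127 = 4×28 + 15. So 26^{127} ≡ 26^{15} ≡ 3 (mod 29)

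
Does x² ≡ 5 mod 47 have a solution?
By Euler's criterion: 5^{23} ≡ 46 mod 47. Since this equals -1 (≡ 46), 5 is not a QR.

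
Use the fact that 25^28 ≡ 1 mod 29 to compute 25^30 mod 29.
By Fermat: 25^{28} ≡ 1 mod 29. So 25^{30} = 25^{28} · 25^{2} ≡ 25^{2} ≡ 16 mod 29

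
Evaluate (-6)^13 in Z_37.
By repeated squaring (mod 37): (-6)^{1}≡31, (-6)^{2}≡36, (-6)^{4}≡1, (-6)^{8}≡1. Then (-6)^{13} = (-6)^{8+4+1} ≡ 1 × 1 × 31 ≡ 31 (mod 37)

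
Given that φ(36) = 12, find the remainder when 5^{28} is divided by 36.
By Euler: 5^{12} ≡ 1 (mod 36) since gcd(5, 36) = 1. 28 = 2×12 + 4. So 5^{28} ≡ 5^{4} ≡ 13 (mod 36)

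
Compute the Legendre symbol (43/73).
(43/73) = 43^{36} mod 73 = -1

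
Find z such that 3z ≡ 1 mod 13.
Since 13 is prime, by Fermat 3^(-1) ≡ 3^{11} ≡ 9 mod 13. Verify: 3 × 9 = 27 ≡ 1 mod 13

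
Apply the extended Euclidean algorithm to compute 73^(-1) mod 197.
Extended GCD: 73(27) + 197(-10) = 1. So 73^(-1) ≡ 27 mod 197. Verify: 73 × 27 = 1971 ≡ 1 mod 197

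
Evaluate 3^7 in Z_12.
By repeated squaring (mod 12): 3^{1}≡3, 3^{2}≡9, 3^{4}≡9. Then 3^{7} = 3^{4+2+1} ≡ 9 × 9 × 3 ≡ 3 (mod 12)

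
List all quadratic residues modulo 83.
Quadratic residues modulo 83: {1, 3, 4, 7, 9, 10, 11, 12, 16, 17, 21, 23, 25, 26, 27, 28, 29, 30, 31, 33, 36, 37, 38, 40, 41, 44, 48, 49, 51, 59, 61, 63, 64, 65, 68, 69, 70, 75, 77, 78, 81}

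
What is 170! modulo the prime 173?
(172)! = (170)! × (171) × (172) ≡ -1 mod 173. So (170)! ≡ -1 × [(172)(171)]^(-1) ≡ 86 mod 173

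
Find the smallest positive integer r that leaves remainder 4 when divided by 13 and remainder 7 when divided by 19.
M = 13 × 19 = 247. M₁ = 19, y₁ ≡ 11 mod 13. M₂ = 13, y₂ ≡ 3 mod 19. r = 4×19×11 + 7×13×3 ≡ 121 mod 247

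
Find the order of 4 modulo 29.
Powers of 4 mod 29: 4^1≡4, 4^2≡16, 4^3≡6, 4^4≡24, 4^5≡9, 4^6≡7, 4^7≡28, 4^8≡25, 4^9≡13, 4^10≡23, 4^11≡5, 4^12≡20, 4^13≡22, 4^14≡1. So the order of 4 is 14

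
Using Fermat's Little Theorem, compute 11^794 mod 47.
By Fermat: 11^{46} ≡ 1 (mod 47). 794 ≡ 12 (mod 46). So 11^{794} ≡ 11^{12} ≡ 6 (mod 47)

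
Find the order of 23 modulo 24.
Powers of 23 mod 24: 23^1≡23, 23^2≡1. ord_24(23) = 2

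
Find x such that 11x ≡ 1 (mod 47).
Since 47 is prime, by Fermat 11^(-1) ≡ 11^{45} ≡ 30 (mod 47). Verify: 11 × 30 = 330 ≡ 1 (mod 47)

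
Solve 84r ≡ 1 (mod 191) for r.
Since 191 is prime, by Fermat 84^(-1) ≡ 84^{189} ≡ 166 (mod 191). Verify: 84 × 166 = 13944 ≡ 1 (mod 191)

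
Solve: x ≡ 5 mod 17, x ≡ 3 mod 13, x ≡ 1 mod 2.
M = 17 × 13 × 2 = 442. M₁ = 26, y₁ ≡ 2 mod 17. M₂ = 34, y₂ ≡ 5 mod 13. M₃ = 221, y₃ ≡ 1 mod 2. x = 5×26×2 + 3×34×5 + 1×221×1 ≡ 107 mod 442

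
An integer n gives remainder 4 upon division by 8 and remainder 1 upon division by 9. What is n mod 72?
M = 8 × 9 = 72. M₁ = 9, y₁ ≡ 1 mod 8. M₂ = 8, y₂ ≡ 8 mod 9. n = 4×9×1 + 1×8×8 ≡ 28 mod 72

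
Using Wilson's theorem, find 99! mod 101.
(100)! = (99)! × (100) ≡ -1 mod 101. So (99)! ≡ -1 × (100)^(-1) ≡ (-1)×(-1) = 1 mod 101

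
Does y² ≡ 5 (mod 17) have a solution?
By Euler's criterion: 5^{8} ≡ 16 (mod 17). Since this equals -1 (≡ 16), 5 is not a QR.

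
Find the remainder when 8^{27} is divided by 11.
By Fermat: 8^{10} ≡ 1 (mod 11). 27 = 2×10 + 7. So 8^{27} ≡ 8^{7} ≡ 2 (mod 11)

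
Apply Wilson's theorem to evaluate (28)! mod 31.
(30)! = (28)! × (29) × (30) ≡ -1 (mod 31). So (28)! ≡ -1 × [(30)(29)]^(-1) ≡ 15 (mod 31)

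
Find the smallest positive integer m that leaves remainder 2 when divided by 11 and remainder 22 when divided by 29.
M = 11 × 29 = 319. M₁ = 29, y₁ ≡ 8 mod 11. M₂ = 11, y₂ ≡ 8 mod 29. m = 2×29×8 + 22×11×8 ≡ 167 mod 319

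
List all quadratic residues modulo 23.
Squares in Z_23*: {1, 2, 3, 4, 6, 8, 9, 12, 13, 16, 18}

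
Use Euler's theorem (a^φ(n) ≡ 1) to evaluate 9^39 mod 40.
By Euler: 9^{16} ≡ 1 (mod 40) since gcd(9, 40) = 1. 39 = 2×16 + 7. So 9^{39} ≡ 9^{7} ≡ 9 (mod 40)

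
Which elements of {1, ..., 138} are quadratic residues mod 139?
Squares in Z_139*: {1, 4, 5, 6, 7, 9, 11, 13, 16, 20, 24, 25, 28, 29, 30, 31, 34, 35, 36, 37, 38, 41, 42, 44, 45, 46, 47, 49, 51, 52, 54, 55, 57, 63, 64, 65, 66, 67, 69, 71, 77, 78, 79, 80, 81, 83, 86, 89, 91, 96, 99, 100, 106, 107, 112, 113, 116, 117, 118, 120, 121, 122, 124, 125, 127, 129, 131, 136, 137}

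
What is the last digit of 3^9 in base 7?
Using Fermat: 3^{6} ≡ 1 mod 7. 9 ≡ 3 mod 6. So 3^{9} ≡ 3^{3} ≡ 6 mod 7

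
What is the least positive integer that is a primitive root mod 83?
g = 2. Powers: [2, 4, 8, 16, 32, 64, 45, ...] generates all 82 non-zero residues.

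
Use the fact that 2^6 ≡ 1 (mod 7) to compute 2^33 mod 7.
By Fermat: 2^{6} ≡ 1 (mod 7). 33 = 5×6 + 3. So 2^{33} ≡ 2^{3} ≡ 1 (mod 7)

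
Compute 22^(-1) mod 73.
Since 73 is prime, by Fermat 22^(-1) ≡ 22^{71} ≡ 10 mod 73. Verify: 22 × 10 = 220 ≡ 1 mod 73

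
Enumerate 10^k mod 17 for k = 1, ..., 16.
10^1, 10^2, ..., 10^{16} mod 17: [10, 15, 14, 4, 6, 9, 5, 16, 7, 2, 3, 13, 11, 8, 12, 1]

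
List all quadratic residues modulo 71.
Squares in Z_71*: {1, 2, 3, 4, 5, 6, 8, 9, 10, 12, 15, 16, 18, 19, 20, 24, 25, 27, 29, 30, 32, 36, 37, 38, 40, 43, 45, 48, 49, 50, 54, 57, 58, 60, 64}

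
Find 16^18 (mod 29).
By repeated squaring (mod 29): 16^{1}≡16, 16^{2}≡24, 16^{4}≡25, 16^{8}≡16, 16^{16}≡24. Then 16^{18} = 16^{16+2} ≡ 24 × 24 ≡ 25 (mod 29)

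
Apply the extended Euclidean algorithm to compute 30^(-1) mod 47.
Extended GCD: 30(11) + 47(-7) = 1. So 30^(-1) ≡ 11 (mod 47). Verify: 30 × 11 = 330 ≡ 1 (mod 47)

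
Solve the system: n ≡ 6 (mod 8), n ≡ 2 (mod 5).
M = 8 × 5 = 40. M₁ = 5, y₁ ≡ 5 (mod 8). M₂ = 8, y₂ ≡ 2 (mod 5). n = 6×5×5 + 2×8×2 ≡ 22 (mod 40)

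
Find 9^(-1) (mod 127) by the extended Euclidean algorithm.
Extended GCD: 9(-14) + 127(1) = 1. So 9^(-1) ≡ -14 ≡ 113 (mod 127). Verify: 9 × 113 = 1017 ≡ 1 (mod 127)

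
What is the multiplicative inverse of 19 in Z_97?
Since 97 is prime, by Fermat 19^(-1) ≡ 19^{95} ≡ 46 mod 97. Verify: 19 × 46 = 874 ≡ 1 mod 97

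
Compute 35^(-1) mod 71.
Since 71 is prime, by Fermat 35^(-1) ≡ 35^{69} ≡ 69 mod 71. Verify: 35 × 69 = 2415 ≡ 1 mod 71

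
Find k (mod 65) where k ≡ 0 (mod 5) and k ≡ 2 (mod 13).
M = 5 × 13 = 65. M₁ = 13, y₁ ≡ 2 (mod 5). M₂ = 5, y₂ ≡ 8 (mod 13). k = 0×13×2 + 2×5×8 ≡ 15 (mod 65)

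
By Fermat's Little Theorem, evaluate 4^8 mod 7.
By Fermat: 4^{6} ≡ 1 (mod 7). So 4^{8} = 4^{6} · 4^{2} ≡ 4^{2} ≡ 2 (mod 7)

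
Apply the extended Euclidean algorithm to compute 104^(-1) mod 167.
Extended GCD: 104(53) + 167(-33) = 1. So 104^(-1) ≡ 53 mod 167. Verify: 104 × 53 = 5512 ≡ 1 mod 167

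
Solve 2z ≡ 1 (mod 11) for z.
Since 11 is prime, by Fermat 2^(-1) ≡ 2^{9} ≡ 6 (mod 11). Verify: 2 × 6 = 12 ≡ 1 (mod 11)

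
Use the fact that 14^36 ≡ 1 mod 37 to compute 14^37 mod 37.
By Fermat: 14^{36} ≡ 1 mod 37. So 14^{37} = 14^{36} · 14^{1} ≡ 14^{1} ≡ 14 mod 37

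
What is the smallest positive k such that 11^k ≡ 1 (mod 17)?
Powers of 11 mod 17: 11^1≡11, 11^2≡2, 11^3≡5, 11^4≡4, 11^5≡10, 11^6≡8, 11^7≡3, 11^8≡16, 11^9≡6, 11^10≡15, 11^11≡12, 11^12≡13, 11^13≡7, 11^14≡9, 11^15≡14, 11^16≡1. So the order of 11 is 16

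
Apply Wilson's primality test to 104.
(103)! mod 104 = 0. Since 0 ≢ -1 mod 104, 104 is not prime.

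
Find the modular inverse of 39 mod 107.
Since 107 is prime, by Fermat 39^(-1) ≡ 39^{105} ≡ 11 mod 107. Verify: 39 × 11 = 429 ≡ 1 mod 107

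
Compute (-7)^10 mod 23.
By repeated squaring (mod 23): (-7)^{1}≡16, (-7)^{2}≡3, (-7)^{4}≡9, (-7)^{8}≡12. Then (-7)^{10} = (-7)^{8+2} ≡ 12 × 3 ≡ 13 (mod 23)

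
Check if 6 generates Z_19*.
6^{9} ≡ 1 (mod 19) and 9 < 18, so ord_19(6) = 9 ≠ 18 and 6 is not a primitive root.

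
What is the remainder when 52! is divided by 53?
By Wilson's theorem, (52)! ≡ -1 ≡ 52 mod 53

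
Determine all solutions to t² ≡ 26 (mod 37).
The square roots of 26 mod 37 are 10 and 27. Verify: 10² = 100 ≡ 26 (mod 37)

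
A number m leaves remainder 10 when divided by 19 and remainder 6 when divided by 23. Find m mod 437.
M = 19 × 23 = 437. M₁ = 23, y₁ ≡ 5 mod 19. M₂ = 19, y₂ ≡ 17 mod 23. m = 10×23×5 + 6×19×17 ≡ 29 mod 437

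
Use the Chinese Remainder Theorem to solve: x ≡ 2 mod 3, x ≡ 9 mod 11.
M = 3 × 11 = 33. M₁ = 11, y₁ ≡ 2 mod 3. M₂ = 3, y₂ ≡ 4 mod 11. x = 2×11×2 + 9×3×4 ≡ 20 mod 33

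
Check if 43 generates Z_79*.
ord_79(43) divides 78. For each prime q|78: 43^{39}≡78, 43^{26}≡23, 43^{6}≡62, none ≡ 1. So 43 has order 78 and is a primitive root mod 79.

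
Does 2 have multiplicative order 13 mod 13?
Powers of 2 mod 13: 2^1≡2, 2^2≡4, 2^3≡8, 2^4≡3, 2^5≡6, 2^6≡12, 2^7≡11, 2^8≡9, 2^9≡5, 2^10≡10, 2^11≡7, 2^12≡1. Already 2^12≡1, so the order is 12 < 13. No, the actual order is 12.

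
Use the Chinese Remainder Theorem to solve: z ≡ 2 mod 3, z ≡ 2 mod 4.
M = 3 × 4 = 12. M₁ = 4, y₁ ≡ 1 mod 3. M₂ = 3, y₂ ≡ 3 mod 4. z = 2×4×1 + 2×3×3 ≡ 2 mod 12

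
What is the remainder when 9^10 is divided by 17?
By repeated squaring (mod 17): 9^{1}≡9, 9^{2}≡13, 9^{4}≡16, 9^{8}≡1. Then 9^{10} = 9^{8+2} ≡ 1 × 13 ≡ 13 (mod 17)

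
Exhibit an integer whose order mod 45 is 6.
4 has order 6 mod 45 since 4^{6} ≡ 1 mod 45 and no smaller power works.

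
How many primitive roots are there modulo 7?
There are φ(7-1) = φ(6) = 2 primitive roots modulo 7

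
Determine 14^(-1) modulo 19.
Since 19 is prime, by Fermat 14^(-1) ≡ 14^{17} ≡ 15 mod 19. Verify: 14 × 15 = 210 ≡ 1 mod 19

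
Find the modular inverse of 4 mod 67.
Since 67 is prime, by Fermat 4^(-1) ≡ 4^{65} ≡ 17 (mod 67). Verify: 4 × 17 = 68 ≡ 1 (mod 67)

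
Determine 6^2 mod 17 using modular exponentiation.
6^{2} = 36 ≡ 2 mod 17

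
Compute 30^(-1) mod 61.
Since 61 is prime, by Fermat 30^(-1) ≡ 30^{59} ≡ 59 mod 61. Verify: 30 × 59 = 1770 ≡ 1 mod 61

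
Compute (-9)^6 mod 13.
By repeated squaring mod 13: (-9)^{1}≡4, (-9)^{2}≡3, (-9)^{4}≡9. Then (-9)^{6} = (-9)^{4+2} ≡ 9 × 3 ≡ 1 mod 13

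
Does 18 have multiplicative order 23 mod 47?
Powers of 18 mod 47: 18^1≡18, 18^2≡42, 18^3≡4, 18^4≡25, 18^5≡27, 18^6≡16, 18^7≡6, 18^8≡14, 18^9≡17, 18^10≡24, 18^11≡9, 18^12≡21, 18^13≡2, 18^14≡36, 18^15≡37, 18^16≡8, 18^17≡3, 18^18≡7, 18^19≡32, 18^20≡12, 18^21≡28, 18^22≡34, 18^23≡1. First k with 18^k≡1 is k=23. Yes, ord_47(18) = 23.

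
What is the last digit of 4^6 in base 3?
Using Fermat: 4^{2} ≡ 1 (mod 3). 6 ≡ 0 (mod 2). So 4^{6} ≡ 4^{0} ≡ 1 (mod 3)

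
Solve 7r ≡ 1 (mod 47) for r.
Since 47 is prime, by Fermat 7^(-1) ≡ 7^{45} ≡ 27 (mod 47). Verify: 7 × 27 = 189 ≡ 1 (mod 47)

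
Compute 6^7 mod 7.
Using Fermat: 6^{6} ≡ 1 mod 7. 7 ≡ 1 mod 6. So 6^{7} ≡ 6^{1} ≡ 6 mod 7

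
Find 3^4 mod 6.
3^{4} = 81 ≡ 3 mod 6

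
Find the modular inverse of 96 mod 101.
Since 101 is prime, by Fermat 96^(-1) ≡ 96^{99} ≡ 20 (mod 101). Verify: 96 × 20 = 1920 ≡ 1 (mod 101)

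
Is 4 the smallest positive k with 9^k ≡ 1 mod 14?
Powers of 9 mod 14: 9^1≡9, 9^2≡11, 9^3≡1. Already 9^3≡1, so the order is 3 < 4. No, the actual order is 3.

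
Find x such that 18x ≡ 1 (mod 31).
Since 31 is prime, by Fermat 18^(-1) ≡ 18^{29} ≡ 19 (mod 31). Verify: 18 × 19 = 342 ≡ 1 (mod 31)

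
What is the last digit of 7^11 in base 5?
Using Fermat: 7^{4} ≡ 1 (mod 5). 11 ≡ 3 (mod 4). So 7^{11} ≡ 7^{3} ≡ 3 (mod 5)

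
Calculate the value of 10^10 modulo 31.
By repeated squaring (mod 31): 10^{1}≡10, 10^{2}≡7, 10^{4}≡18, 10^{8}≡14. Then 10^{10} = 10^{8+2} ≡ 14 × 7 ≡ 5 (mod 31)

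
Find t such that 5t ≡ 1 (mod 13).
Since 13 is prime, by Fermat 5^(-1) ≡ 5^{11} ≡ 8 (mod 13). Verify: 5 × 8 = 40 ≡ 1 (mod 13)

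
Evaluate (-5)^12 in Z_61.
By repeated squaring mod 61: (-5)^{1}≡56, (-5)^{2}≡25, (-5)^{4}≡15, (-5)^{8}≡42. Then (-5)^{12} = (-5)^{8+4} ≡ 42 × 15 ≡ 20 mod 61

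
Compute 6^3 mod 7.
6^{3} = 216 ≡ 6 (mod 7)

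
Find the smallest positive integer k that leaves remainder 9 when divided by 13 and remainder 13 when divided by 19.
M = 13 × 19 = 247. M₁ = 19, y₁ ≡ 11 mod 13. M₂ = 13, y₂ ≡ 3 mod 19. k = 9×19×11 + 13×13×3 ≡ 165 mod 247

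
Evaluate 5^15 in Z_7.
Using Fermat: 5^{6} ≡ 1 mod 7. 15 ≡ 3 mod 6. So 5^{15} ≡ 5^{3} ≡ 6 mod 7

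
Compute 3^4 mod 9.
3^{4} = 81 ≡ 0 (mod 9)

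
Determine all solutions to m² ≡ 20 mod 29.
The square roots of 20 mod 29 are 7 and 22. Verify: 7² = 49 ≡ 20 mod 29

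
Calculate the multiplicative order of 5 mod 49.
Powers of 5 mod 49: 5^1≡5, 5^2≡25, 5^3≡27, 5^4≡37, 5^5≡38, 5^6≡43, 5^7≡19, 5^8≡46, 5^9≡34, 5^10≡23, 5^11≡17, 5^12≡36, 5^13≡33, 5^14≡18, 5^15≡41, 5^16≡9, 5^17≡45, 5^18≡29, 5^19≡47, 5^20≡39, 5^21≡48, 5^22≡44, 5^23≡24, 5^24≡22, 5^25≡12, 5^26≡11, 5^27≡6, 5^28≡30, 5^29≡3, 5^30≡15, 5^31≡26, 5^32≡32, 5^33≡13, 5^34≡16, 5^35≡31, 5^36≡8, 5^37≡40, 5^38≡4, 5^39≡20, 5^40≡2, 5^41≡10, 5^42≡1. So the order of 5 is 42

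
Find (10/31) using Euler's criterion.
(10/31) = 10^{15} mod 31 = 1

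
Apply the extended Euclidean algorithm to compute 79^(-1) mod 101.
Extended GCD: 79(-23) + 101(18) = 1. So 79^(-1) ≡ -23 ≡ 78 (mod 101). Verify: 79 × 78 = 6162 ≡ 1 (mod 101)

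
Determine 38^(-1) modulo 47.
Since 47 is prime, by Fermat 38^(-1) ≡ 38^{45} ≡ 26 (mod 47). Verify: 38 × 26 = 988 ≡ 1 (mod 47)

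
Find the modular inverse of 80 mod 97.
Since 97 is prime, by Fermat 80^(-1) ≡ 80^{95} ≡ 57 mod 97. Verify: 80 × 57 = 4560 ≡ 1 mod 97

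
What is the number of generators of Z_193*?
A prime p has φ(p-1) primitive roots; here φ(192) = 64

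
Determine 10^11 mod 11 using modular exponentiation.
Using Fermat: 10^{10} ≡ 1 mod 11. 11 ≡ 1 mod 10. So 10^{11} ≡ 10^{1} ≡ 10 mod 11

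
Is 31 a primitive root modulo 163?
31^{54} ≡ 1 (mod 163) and 54 < 162, so ord_163(31) = 54 ≠ 162 and 31 is not a primitive root.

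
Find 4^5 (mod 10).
By repeated squaring (mod 10): 4^{1}≡4, 4^{2}≡6, 4^{4}≡6. Then 4^{5} = 4^{4+1} ≡ 6 × 4 ≡ 4 (mod 10)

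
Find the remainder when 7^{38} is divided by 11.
By Fermat: 7^{10} ≡ 1 (mod 11). 38 = 3×10 + 8. So 7^{38} ≡ 7^{8} ≡ 9 (mod 11)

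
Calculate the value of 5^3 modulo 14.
5^{3} = 125 ≡ 13 (mod 14)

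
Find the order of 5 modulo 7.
Powers of 5 mod 7: 5^1≡5, 5^2≡4, 5^3≡6, 5^4≡2, 5^5≡3, 5^6≡1. So the order of 5 is 6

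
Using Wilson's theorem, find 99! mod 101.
(100)! = (99)! × (100) ≡ -1 (mod 101). So (99)! ≡ -1 × (100)^(-1) ≡ (-1)×(-1) = 1 (mod 101)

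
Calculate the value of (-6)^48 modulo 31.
Using Fermat: (-6)^{30} ≡ 1 mod 31. 48 ≡ 18 mod 30. So (-6)^{48} ≡ (-6)^{18} ≡ 1 mod 31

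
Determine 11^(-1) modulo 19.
Since 19 is prime, by Fermat 11^(-1) ≡ 11^{17} ≡ 7 (mod 19). Verify: 11 × 7 = 77 ≡ 1 (mod 19)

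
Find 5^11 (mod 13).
By repeated squaring (mod 13): 5^{1}≡5, 5^{2}≡12, 5^{4}≡1, 5^{8}≡1. Then 5^{11} = 5^{8+2+1} ≡ 1 × 12 × 5 ≡ 8 (mod 13)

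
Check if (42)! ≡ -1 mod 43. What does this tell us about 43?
(42)! mod 43 = 42. Since this equals -1 mod 43, Wilson confirms 43 is prime.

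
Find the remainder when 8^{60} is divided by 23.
By Fermat: 8^{22} ≡ 1 mod 23. 60 = 2×22 + 16. So 8^{60} ≡ 8^{16} ≡ 16 mod 23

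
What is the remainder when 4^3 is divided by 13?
4^{3} = 64 ≡ 12 (mod 13)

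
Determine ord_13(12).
Powers of 12 mod 13: 12^1≡12, 12^2≡1. Order = 2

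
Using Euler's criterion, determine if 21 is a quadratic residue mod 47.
By Euler's criterion: 21^{23} ≡ 1 mod 47. Since this equals 1, 21 is a QR.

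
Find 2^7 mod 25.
By repeated squaring mod 25: 2^{1}≡2, 2^{2}≡4, 2^{4}≡16. Then 2^{7} = 2^{4+2+1} ≡ 16 × 4 × 2 ≡ 3 mod 25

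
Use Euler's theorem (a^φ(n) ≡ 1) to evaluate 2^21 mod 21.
By Euler: 2^{12} ≡ 1 (mod 21) since gcd(2, 21) = 1. 21 = 1×12 + 9. So 2^{21} ≡ 2^{9} ≡ 8 (mod 21)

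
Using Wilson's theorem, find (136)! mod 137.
By Wilson's theorem, (136)! ≡ -1 ≡ 136 (mod 137)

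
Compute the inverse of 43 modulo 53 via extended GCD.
Extended GCD: 43(-16) + 53(13) = 1. So 43^(-1) ≡ -16 ≡ 37 (mod 53). Verify: 43 × 37 = 1591 ≡ 1 (mod 53)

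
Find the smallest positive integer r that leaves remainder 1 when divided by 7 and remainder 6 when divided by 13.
M = 7 × 13 = 91. M₁ = 13, y₁ ≡ 6 mod 7. M₂ = 7, y₂ ≡ 2 mod 13. r = 1×13×6 + 6×7×2 ≡ 71 mod 91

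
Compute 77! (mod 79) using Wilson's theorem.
(78)! = (77)! × (78) ≡ -1 (mod 79). So (77)! ≡ -1 × (78)^(-1) ≡ (-1)×(-1) = 1 (mod 79)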